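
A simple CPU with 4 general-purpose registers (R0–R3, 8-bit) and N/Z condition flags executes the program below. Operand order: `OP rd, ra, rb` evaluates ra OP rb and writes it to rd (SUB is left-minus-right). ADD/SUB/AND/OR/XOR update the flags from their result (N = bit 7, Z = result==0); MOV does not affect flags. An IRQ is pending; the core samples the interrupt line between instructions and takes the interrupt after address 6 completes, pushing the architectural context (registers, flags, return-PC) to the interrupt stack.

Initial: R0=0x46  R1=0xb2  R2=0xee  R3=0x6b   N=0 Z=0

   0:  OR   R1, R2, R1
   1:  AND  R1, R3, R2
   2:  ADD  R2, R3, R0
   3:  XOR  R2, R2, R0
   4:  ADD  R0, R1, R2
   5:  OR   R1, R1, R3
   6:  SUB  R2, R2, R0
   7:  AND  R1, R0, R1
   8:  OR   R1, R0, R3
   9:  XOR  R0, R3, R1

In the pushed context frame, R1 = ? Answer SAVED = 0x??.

after  0: R0=0x46 R1=0xfe R2=0xee R3=0x6b  N=1 Z=0
after  1: R0=0x46 R1=0x6a R2=0xee R3=0x6b  N=0 Z=0
after  2: R0=0x46 R1=0x6a R2=0xb1 R3=0x6b  N=1 Z=0
after  3: R0=0x46 R1=0x6a R2=0xf7 R3=0x6b  N=1 Z=0
after  4: R0=0x61 R1=0x6a R2=0xf7 R3=0x6b  N=0 Z=0
after  5: R0=0x61 R1=0x6b R2=0xf7 R3=0x6b  N=0 Z=0
after  6: R0=0x61 R1=0x6b R2=0x96 R3=0x6b  N=1 Z=0
-- IRQ taken; context saved, return-PC = 7 --

SAVED = 0x6b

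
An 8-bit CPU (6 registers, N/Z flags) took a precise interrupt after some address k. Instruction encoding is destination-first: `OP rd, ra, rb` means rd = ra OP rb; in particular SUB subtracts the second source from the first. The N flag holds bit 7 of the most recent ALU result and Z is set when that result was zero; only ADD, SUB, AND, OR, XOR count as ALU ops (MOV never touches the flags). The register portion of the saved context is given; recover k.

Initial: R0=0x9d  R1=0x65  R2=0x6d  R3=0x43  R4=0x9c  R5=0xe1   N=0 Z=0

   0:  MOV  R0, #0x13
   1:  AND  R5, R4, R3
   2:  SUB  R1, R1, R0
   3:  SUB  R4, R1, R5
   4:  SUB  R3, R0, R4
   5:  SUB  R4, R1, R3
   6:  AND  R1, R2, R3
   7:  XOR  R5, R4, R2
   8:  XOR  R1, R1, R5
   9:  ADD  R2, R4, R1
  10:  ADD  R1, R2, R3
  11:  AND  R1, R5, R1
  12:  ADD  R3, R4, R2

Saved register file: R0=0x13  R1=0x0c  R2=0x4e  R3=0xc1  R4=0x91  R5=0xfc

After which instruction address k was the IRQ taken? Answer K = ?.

K = 11

after  0: R0=0x13 R1=0x65 R2=0x6d R3=0x43 R4=0x9c R5=0xe1  N=0 Z=0
after  1: R0=0x13 R1=0x65 R2=0x6d R3=0x43 R4=0x9c R5=0x00  N=0 Z=1
after  2: R0=0x13 R1=0x52 R2=0x6d R3=0x43 R4=0x9c R5=0x00  N=0 Z=0
after  3: R0=0x13 R1=0x52 R2=0x6d R3=0x43 R4=0x52 R5=0x00  N=0 Z=0
after  4: R0=0x13 R1=0x52 R2=0x6d R3=0xc1 R4=0x52 R5=0x00  N=1 Z=0
after  5: R0=0x13 R1=0x52 R2=0x6d R3=0xc1 R4=0x91 R5=0x00  N=1 Z=0
after  6: R0=0x13 R1=0x41 R2=0x6d R3=0xc1 R4=0x91 R5=0x00  N=0 Z=0
after  7: R0=0x13 R1=0x41 R2=0x6d R3=0xc1 R4=0x91 R5=0xfc  N=1 Z=0
after  8: R0=0x13 R1=0xbd R2=0x6d R3=0xc1 R4=0x91 R5=0xfc  N=1 Z=0
after  9: R0=0x13 R1=0xbd R2=0x4e R3=0xc1 R4=0x91 R5=0xfc  N=0 Z=0
after 10: R0=0x13 R1=0x0f R2=0x4e R3=0xc1 R4=0x91 R5=0xfc  N=0 Z=0
after 11: R0=0x13 R1=0x0c R2=0x4e R3=0xc1 R4=0x91 R5=0xfc  N=0 Z=0
-- IRQ taken; context saved, return-PC = 12 --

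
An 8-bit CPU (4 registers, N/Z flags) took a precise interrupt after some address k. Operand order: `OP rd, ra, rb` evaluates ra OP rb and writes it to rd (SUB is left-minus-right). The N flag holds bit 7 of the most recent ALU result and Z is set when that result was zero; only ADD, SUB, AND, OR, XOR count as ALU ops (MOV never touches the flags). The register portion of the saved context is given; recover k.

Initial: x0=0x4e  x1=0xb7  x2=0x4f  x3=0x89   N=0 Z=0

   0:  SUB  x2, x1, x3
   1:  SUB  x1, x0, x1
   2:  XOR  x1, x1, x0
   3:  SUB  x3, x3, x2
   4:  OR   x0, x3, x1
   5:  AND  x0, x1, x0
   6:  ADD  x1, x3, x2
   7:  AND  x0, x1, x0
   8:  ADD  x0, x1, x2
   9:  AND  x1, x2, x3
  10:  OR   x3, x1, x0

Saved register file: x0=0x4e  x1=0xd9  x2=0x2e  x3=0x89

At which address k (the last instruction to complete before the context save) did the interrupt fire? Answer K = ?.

K = 2

after  0: x0=0x4e x1=0xb7 x2=0x2e x3=0x89  N=0 Z=0
after  1: x0=0x4e x1=0x97 x2=0x2e x3=0x89  N=1 Z=0
after  2: x0=0x4e x1=0xd9 x2=0x2e x3=0x89  N=1 Z=0
-- IRQ taken; context saved, return-PC = 3 --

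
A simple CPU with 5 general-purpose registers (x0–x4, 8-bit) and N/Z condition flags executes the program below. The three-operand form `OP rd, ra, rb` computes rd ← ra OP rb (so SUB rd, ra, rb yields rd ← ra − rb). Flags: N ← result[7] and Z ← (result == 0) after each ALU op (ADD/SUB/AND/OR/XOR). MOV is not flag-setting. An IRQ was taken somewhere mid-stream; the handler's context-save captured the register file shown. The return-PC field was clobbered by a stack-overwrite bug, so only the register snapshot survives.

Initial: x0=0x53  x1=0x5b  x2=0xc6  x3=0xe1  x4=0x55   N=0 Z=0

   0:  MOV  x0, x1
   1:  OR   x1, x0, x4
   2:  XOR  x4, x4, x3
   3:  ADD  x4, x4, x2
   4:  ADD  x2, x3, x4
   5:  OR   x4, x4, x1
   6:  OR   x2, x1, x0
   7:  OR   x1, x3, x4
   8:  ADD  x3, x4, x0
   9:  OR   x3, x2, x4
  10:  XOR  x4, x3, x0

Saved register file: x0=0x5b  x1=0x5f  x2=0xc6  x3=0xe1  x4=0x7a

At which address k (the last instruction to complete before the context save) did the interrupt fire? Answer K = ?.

after  0: x0=0x5b x1=0x5b x2=0xc6 x3=0xe1 x4=0x55  N=0 Z=0
after  1: x0=0x5b x1=0x5f x2=0xc6 x3=0xe1 x4=0x55  N=0 Z=0
after  2: x0=0x5b x1=0x5f x2=0xc6 x3=0xe1 x4=0xb4  N=1 Z=0
after  3: x0=0x5b x1=0x5f x2=0xc6 x3=0xe1 x4=0x7a  N=0 Z=0
-- IRQ taken; context saved, return-PC = 4 --

K = 3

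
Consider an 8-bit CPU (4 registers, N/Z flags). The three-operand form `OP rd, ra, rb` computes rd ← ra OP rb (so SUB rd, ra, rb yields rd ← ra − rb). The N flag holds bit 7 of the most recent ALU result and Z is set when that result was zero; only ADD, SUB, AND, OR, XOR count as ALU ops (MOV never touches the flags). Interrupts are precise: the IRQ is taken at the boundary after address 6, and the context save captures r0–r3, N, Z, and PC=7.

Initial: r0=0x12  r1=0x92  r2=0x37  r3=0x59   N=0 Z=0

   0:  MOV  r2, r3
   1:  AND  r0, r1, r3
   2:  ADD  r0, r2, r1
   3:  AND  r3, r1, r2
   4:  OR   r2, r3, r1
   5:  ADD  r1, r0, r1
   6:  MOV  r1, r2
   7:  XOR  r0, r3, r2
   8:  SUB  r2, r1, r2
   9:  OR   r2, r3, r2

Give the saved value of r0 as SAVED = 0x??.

after  0: r0=0x12 r1=0x92 r2=0x59 r3=0x59  N=0 Z=0
after  1: r0=0x10 r1=0x92 r2=0x59 r3=0x59  N=0 Z=0
after  2: r0=0xeb r1=0x92 r2=0x59 r3=0x59  N=1 Z=0
after  3: r0=0xeb r1=0x92 r2=0x59 r3=0x10  N=0 Z=0
after  4: r0=0xeb r1=0x92 r2=0x92 r3=0x10  N=1 Z=0
after  5: r0=0xeb r1=0x7d r2=0x92 r3=0x10  N=0 Z=0
after  6: r0=0xeb r1=0x92 r2=0x92 r3=0x10  N=0 Z=0
-- IRQ taken; context saved, return-PC = 7 --

SAVED = 0xeb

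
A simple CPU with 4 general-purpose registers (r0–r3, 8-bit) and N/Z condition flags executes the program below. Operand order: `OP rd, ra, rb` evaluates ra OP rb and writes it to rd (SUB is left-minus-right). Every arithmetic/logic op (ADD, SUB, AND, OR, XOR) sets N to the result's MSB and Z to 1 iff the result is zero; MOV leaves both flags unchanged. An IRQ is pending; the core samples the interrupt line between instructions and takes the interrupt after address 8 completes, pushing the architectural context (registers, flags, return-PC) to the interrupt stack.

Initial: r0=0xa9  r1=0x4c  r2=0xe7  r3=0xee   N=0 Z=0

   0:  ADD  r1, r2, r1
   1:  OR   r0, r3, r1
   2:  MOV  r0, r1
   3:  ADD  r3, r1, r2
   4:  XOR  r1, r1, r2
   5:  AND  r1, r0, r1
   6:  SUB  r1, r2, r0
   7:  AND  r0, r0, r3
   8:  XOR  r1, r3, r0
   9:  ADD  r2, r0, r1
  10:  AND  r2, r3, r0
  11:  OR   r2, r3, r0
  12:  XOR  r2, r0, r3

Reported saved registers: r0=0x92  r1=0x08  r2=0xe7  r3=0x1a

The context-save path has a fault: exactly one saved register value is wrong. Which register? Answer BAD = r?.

after  0: r0=0xa9 r1=0x33 r2=0xe7 r3=0xee  N=0 Z=0
after  1: r0=0xff r1=0x33 r2=0xe7 r3=0xee  N=1 Z=0
after  2: r0=0x33 r1=0x33 r2=0xe7 r3=0xee  N=1 Z=0
after  3: r0=0x33 r1=0x33 r2=0xe7 r3=0x1a  N=0 Z=0
after  4: r0=0x33 r1=0xd4 r2=0xe7 r3=0x1a  N=1 Z=0
after  5: r0=0x33 r1=0x10 r2=0xe7 r3=0x1a  N=0 Z=0
after  6: r0=0x33 r1=0xb4 r2=0xe7 r3=0x1a  N=1 Z=0
after  7: r0=0x12 r1=0xb4 r2=0xe7 r3=0x1a  N=0 Z=0
after  8: r0=0x12 r1=0x08 r2=0xe7 r3=0x1a  N=0 Z=0
-- IRQ taken; context saved, return-PC = 9 --
mismatch: r0: reported 0x92 vs actual 0x12

BAD = r0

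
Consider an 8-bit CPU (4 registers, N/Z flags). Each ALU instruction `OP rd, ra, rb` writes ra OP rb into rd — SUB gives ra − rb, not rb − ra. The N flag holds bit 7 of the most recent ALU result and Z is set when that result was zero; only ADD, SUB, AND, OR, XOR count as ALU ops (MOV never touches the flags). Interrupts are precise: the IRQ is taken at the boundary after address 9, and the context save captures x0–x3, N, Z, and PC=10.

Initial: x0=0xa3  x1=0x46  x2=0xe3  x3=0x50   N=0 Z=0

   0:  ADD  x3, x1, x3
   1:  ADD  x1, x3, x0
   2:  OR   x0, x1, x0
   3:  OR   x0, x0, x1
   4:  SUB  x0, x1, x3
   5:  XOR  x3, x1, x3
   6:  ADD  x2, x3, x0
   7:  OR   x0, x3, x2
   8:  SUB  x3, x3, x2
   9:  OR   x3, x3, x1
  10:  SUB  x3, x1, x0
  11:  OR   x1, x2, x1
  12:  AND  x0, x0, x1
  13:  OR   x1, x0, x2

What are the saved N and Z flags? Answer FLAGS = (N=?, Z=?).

after  0: x0=0xa3 x1=0x46 x2=0xe3 x3=0x96  N=1 Z=0
after  1: x0=0xa3 x1=0x39 x2=0xe3 x3=0x96  N=0 Z=0
after  2: x0=0xbb x1=0x39 x2=0xe3 x3=0x96  N=1 Z=0
after  3: x0=0xbb x1=0x39 x2=0xe3 x3=0x96  N=1 Z=0
after  4: x0=0xa3 x1=0x39 x2=0xe3 x3=0x96  N=1 Z=0
after  5: x0=0xa3 x1=0x39 x2=0xe3 x3=0xaf  N=1 Z=0
after  6: x0=0xa3 x1=0x39 x2=0x52 x3=0xaf  N=0 Z=0
after  7: x0=0xff x1=0x39 x2=0x52 x3=0xaf  N=1 Z=0
after  8: x0=0xff x1=0x39 x2=0x52 x3=0x5d  N=0 Z=0
after  9: x0=0xff x1=0x39 x2=0x52 x3=0x7d  N=0 Z=0
-- IRQ taken; context saved, return-PC = 10 --

FLAGS = (N=0, Z=0)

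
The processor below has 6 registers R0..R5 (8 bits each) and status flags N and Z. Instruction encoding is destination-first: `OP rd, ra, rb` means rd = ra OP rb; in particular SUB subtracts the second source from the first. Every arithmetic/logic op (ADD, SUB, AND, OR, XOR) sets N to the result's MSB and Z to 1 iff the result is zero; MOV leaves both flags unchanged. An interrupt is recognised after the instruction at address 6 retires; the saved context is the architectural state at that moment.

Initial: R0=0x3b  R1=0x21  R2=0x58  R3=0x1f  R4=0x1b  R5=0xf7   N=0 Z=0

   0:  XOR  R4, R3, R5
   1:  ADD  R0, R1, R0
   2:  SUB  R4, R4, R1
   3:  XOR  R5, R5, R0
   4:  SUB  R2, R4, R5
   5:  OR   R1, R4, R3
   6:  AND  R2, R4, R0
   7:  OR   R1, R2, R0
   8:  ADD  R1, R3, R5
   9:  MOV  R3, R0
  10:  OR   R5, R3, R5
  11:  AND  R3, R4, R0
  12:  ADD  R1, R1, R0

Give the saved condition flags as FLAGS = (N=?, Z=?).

FLAGS = (N=0, Z=0)

after  0: R0=0x3b R1=0x21 R2=0x58 R3=0x1f R4=0xe8 R5=0xf7  N=1 Z=0
after  1: R0=0x5c R1=0x21 R2=0x58 R3=0x1f R4=0xe8 R5=0xf7  N=0 Z=0
after  2: R0=0x5c R1=0x21 R2=0x58 R3=0x1f R4=0xc7 R5=0xf7  N=1 Z=0
after  3: R0=0x5c R1=0x21 R2=0x58 R3=0x1f R4=0xc7 R5=0xab  N=1 Z=0
after  4: R0=0x5c R1=0x21 R2=0x1c R3=0x1f R4=0xc7 R5=0xab  N=0 Z=0
after  5: R0=0x5c R1=0xdf R2=0x1c R3=0x1f R4=0xc7 R5=0xab  N=1 Z=0
after  6: R0=0x5c R1=0xdf R2=0x44 R3=0x1f R4=0xc7 R5=0xab  N=0 Z=0
-- IRQ taken; context saved, return-PC = 7 --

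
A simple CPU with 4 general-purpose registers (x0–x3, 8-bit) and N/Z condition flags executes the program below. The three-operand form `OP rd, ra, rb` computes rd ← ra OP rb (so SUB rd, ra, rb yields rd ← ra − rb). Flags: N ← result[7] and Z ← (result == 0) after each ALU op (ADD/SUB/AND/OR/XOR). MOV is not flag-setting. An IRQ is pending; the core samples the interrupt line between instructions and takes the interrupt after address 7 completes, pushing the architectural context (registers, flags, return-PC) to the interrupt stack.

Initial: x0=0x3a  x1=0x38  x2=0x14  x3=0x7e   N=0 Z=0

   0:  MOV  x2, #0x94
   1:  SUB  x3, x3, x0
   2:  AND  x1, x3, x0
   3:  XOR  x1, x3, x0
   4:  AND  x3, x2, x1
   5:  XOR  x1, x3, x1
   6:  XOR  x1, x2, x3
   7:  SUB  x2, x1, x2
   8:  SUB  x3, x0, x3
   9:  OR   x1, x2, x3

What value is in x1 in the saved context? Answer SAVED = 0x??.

SAVED = 0x80

after  0: x0=0x3a x1=0x38 x2=0x94 x3=0x7e  N=0 Z=0
after  1: x0=0x3a x1=0x38 x2=0x94 x3=0x44  N=0 Z=0
after  2: x0=0x3a x1=0x00 x2=0x94 x3=0x44  N=0 Z=1
after  3: x0=0x3a x1=0x7e x2=0x94 x3=0x44  N=0 Z=0
after  4: x0=0x3a x1=0x7e x2=0x94 x3=0x14  N=0 Z=0
after  5: x0=0x3a x1=0x6a x2=0x94 x3=0x14  N=0 Z=0
after  6: x0=0x3a x1=0x80 x2=0x94 x3=0x14  N=1 Z=0
after  7: x0=0x3a x1=0x80 x2=0xec x3=0x14  N=1 Z=0
-- IRQ taken; context saved, return-PC = 8 --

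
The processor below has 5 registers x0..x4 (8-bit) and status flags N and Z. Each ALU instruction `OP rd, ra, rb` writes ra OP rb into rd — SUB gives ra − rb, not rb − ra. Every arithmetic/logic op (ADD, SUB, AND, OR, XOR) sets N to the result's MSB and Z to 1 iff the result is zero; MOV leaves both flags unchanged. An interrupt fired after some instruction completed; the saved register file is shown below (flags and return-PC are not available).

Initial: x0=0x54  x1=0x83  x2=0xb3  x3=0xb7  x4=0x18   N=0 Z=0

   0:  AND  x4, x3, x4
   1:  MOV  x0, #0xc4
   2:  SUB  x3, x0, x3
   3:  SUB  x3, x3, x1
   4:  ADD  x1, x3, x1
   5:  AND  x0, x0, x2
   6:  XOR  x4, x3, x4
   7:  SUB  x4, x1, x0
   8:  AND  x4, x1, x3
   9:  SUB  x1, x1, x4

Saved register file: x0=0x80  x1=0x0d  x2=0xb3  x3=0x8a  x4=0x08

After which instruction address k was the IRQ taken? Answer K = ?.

K = 8

after  0: x0=0x54 x1=0x83 x2=0xb3 x3=0xb7 x4=0x10  N=0 Z=0
after  1: x0=0xc4 x1=0x83 x2=0xb3 x3=0xb7 x4=0x10  N=0 Z=0
after  2: x0=0xc4 x1=0x83 x2=0xb3 x3=0x0d x4=0x10  N=0 Z=0
after  3: x0=0xc4 x1=0x83 x2=0xb3 x3=0x8a x4=0x10  N=1 Z=0
after  4: x0=0xc4 x1=0x0d x2=0xb3 x3=0x8a x4=0x10  N=0 Z=0
after  5: x0=0x80 x1=0x0d x2=0xb3 x3=0x8a x4=0x10  N=1 Z=0
after  6: x0=0x80 x1=0x0d x2=0xb3 x3=0x8a x4=0x9a  N=1 Z=0
after  7: x0=0x80 x1=0x0d x2=0xb3 x3=0x8a x4=0x8d  N=1 Z=0
after  8: x0=0x80 x1=0x0d x2=0xb3 x3=0x8a x4=0x08  N=0 Z=0
-- IRQ taken; context saved, return-PC = 9 --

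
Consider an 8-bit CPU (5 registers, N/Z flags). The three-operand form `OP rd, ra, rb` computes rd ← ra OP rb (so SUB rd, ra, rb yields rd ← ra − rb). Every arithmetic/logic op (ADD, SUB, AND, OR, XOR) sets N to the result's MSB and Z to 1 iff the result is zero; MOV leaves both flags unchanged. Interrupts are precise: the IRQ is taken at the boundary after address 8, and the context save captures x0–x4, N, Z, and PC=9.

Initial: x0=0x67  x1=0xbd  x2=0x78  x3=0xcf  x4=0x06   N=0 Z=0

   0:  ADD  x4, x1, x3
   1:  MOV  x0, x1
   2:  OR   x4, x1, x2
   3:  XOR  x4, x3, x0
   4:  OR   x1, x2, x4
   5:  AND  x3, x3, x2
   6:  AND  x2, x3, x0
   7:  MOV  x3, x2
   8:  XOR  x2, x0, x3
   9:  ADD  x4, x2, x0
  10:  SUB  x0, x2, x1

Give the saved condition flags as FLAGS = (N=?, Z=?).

after  0: x0=0x67 x1=0xbd x2=0x78 x3=0xcf x4=0x8c  N=1 Z=0
after  1: x0=0xbd x1=0xbd x2=0x78 x3=0xcf x4=0x8c  N=1 Z=0
after  2: x0=0xbd x1=0xbd x2=0x78 x3=0xcf x4=0xfd  N=1 Z=0
after  3: x0=0xbd x1=0xbd x2=0x78 x3=0xcf x4=0x72  N=0 Z=0
after  4: x0=0xbd x1=0x7a x2=0x78 x3=0xcf x4=0x72  N=0 Z=0
after  5: x0=0xbd x1=0x7a x2=0x78 x3=0x48 x4=0x72  N=0 Z=0
after  6: x0=0xbd x1=0x7a x2=0x08 x3=0x48 x4=0x72  N=0 Z=0
after  7: x0=0xbd x1=0x7a x2=0x08 x3=0x08 x4=0x72  N=0 Z=0
after  8: x0=0xbd x1=0x7a x2=0xb5 x3=0x08 x4=0x72  N=1 Z=0
-- IRQ taken; context saved, return-PC = 9 --

FLAGS = (N=1, Z=0)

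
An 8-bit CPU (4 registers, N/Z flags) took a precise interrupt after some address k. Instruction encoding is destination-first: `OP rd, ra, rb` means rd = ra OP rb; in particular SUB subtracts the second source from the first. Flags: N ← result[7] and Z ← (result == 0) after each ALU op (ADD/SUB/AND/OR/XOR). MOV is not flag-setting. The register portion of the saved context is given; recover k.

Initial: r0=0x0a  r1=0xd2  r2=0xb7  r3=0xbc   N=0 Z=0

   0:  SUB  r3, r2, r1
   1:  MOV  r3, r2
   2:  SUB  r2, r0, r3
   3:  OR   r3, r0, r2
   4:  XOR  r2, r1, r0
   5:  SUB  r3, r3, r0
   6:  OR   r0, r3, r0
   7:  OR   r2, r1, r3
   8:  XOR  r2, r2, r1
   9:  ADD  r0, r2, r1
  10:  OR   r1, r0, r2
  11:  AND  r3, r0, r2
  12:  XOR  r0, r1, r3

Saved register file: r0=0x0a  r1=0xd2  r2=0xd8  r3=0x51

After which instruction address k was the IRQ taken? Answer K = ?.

after  0: r0=0x0a r1=0xd2 r2=0xb7 r3=0xe5  N=1 Z=0
after  1: r0=0x0a r1=0xd2 r2=0xb7 r3=0xb7  N=1 Z=0
after  2: r0=0x0a r1=0xd2 r2=0x53 r3=0xb7  N=0 Z=0
after  3: r0=0x0a r1=0xd2 r2=0x53 r3=0x5b  N=0 Z=0
after  4: r0=0x0a r1=0xd2 r2=0xd8 r3=0x5b  N=1 Z=0
after  5: r0=0x0a r1=0xd2 r2=0xd8 r3=0x51  N=0 Z=0
-- IRQ taken; context saved, return-PC = 6 --

K = 5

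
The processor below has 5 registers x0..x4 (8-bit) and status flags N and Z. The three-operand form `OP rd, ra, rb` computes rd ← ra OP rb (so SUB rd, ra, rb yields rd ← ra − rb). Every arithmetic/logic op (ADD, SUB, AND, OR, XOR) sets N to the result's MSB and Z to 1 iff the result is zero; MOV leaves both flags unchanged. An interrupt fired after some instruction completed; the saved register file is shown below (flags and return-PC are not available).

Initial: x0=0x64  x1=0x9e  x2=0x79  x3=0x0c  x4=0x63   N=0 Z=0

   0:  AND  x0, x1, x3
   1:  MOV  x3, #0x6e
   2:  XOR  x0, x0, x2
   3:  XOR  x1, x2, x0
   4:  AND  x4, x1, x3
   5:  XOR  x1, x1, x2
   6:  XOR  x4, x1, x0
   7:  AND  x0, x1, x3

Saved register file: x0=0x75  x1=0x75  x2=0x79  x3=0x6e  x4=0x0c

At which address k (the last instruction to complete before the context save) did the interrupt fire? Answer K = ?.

after  0: x0=0x0c x1=0x9e x2=0x79 x3=0x0c x4=0x63  N=0 Z=0
after  1: x0=0x0c x1=0x9e x2=0x79 x3=0x6e x4=0x63  N=0 Z=0
after  2: x0=0x75 x1=0x9e x2=0x79 x3=0x6e x4=0x63  N=0 Z=0
after  3: x0=0x75 x1=0x0c x2=0x79 x3=0x6e x4=0x63  N=0 Z=0
after  4: x0=0x75 x1=0x0c x2=0x79 x3=0x6e x4=0x0c  N=0 Z=0
after  5: x0=0x75 x1=0x75 x2=0x79 x3=0x6e x4=0x0c  N=0 Z=0
-- IRQ taken; context saved, return-PC = 6 --

K = 5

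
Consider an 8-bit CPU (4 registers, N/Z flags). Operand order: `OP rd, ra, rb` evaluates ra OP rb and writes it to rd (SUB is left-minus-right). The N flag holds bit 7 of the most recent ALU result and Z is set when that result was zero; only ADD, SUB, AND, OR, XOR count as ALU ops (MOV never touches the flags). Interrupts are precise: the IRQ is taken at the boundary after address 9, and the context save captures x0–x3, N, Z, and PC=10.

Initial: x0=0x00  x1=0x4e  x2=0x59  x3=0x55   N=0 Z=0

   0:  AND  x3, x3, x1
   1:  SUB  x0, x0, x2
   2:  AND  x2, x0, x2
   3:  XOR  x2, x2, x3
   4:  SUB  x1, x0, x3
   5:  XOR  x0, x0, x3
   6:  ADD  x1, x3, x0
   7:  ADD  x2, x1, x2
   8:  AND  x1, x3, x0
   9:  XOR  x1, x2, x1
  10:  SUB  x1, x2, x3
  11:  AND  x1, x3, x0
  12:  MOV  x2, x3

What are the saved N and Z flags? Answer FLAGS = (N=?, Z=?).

FLAGS = (N=0, Z=0)

after  0: x0=0x00 x1=0x4e x2=0x59 x3=0x44  N=0 Z=0
after  1: x0=0xa7 x1=0x4e x2=0x59 x3=0x44  N=1 Z=0
after  2: x0=0xa7 x1=0x4e x2=0x01 x3=0x44  N=0 Z=0
after  3: x0=0xa7 x1=0x4e x2=0x45 x3=0x44  N=0 Z=0
after  4: x0=0xa7 x1=0x63 x2=0x45 x3=0x44  N=0 Z=0
after  5: x0=0xe3 x1=0x63 x2=0x45 x3=0x44  N=1 Z=0
after  6: x0=0xe3 x1=0x27 x2=0x45 x3=0x44  N=0 Z=0
after  7: x0=0xe3 x1=0x27 x2=0x6c x3=0x44  N=0 Z=0
after  8: x0=0xe3 x1=0x40 x2=0x6c x3=0x44  N=0 Z=0
after  9: x0=0xe3 x1=0x2c x2=0x6c x3=0x44  N=0 Z=0
-- IRQ taken; context saved, return-PC = 10 --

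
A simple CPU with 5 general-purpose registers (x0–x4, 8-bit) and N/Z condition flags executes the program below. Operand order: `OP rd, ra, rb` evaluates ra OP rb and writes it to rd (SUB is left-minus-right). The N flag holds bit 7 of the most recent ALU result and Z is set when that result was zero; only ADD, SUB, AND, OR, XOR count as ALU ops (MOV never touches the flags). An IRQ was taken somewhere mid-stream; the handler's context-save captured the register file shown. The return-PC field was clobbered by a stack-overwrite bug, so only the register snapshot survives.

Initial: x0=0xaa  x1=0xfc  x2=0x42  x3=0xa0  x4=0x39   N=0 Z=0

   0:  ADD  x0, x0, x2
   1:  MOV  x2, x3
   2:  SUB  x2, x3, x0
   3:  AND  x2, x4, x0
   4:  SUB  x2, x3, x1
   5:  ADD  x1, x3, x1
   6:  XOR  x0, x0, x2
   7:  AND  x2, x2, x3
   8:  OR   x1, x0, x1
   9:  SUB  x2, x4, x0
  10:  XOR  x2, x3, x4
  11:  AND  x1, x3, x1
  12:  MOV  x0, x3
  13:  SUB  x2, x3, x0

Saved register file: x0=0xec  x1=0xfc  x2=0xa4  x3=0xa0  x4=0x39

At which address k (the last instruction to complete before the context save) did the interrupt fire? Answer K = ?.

K = 4

after  0: x0=0xec x1=0xfc x2=0x42 x3=0xa0 x4=0x39  N=1 Z=0
after  1: x0=0xec x1=0xfc x2=0xa0 x3=0xa0 x4=0x39  N=1 Z=0
after  2: x0=0xec x1=0xfc x2=0xb4 x3=0xa0 x4=0x39  N=1 Z=0
after  3: x0=0xec x1=0xfc x2=0x28 x3=0xa0 x4=0x39  N=0 Z=0
after  4: x0=0xec x1=0xfc x2=0xa4 x3=0xa0 x4=0x39  N=1 Z=0
-- IRQ taken; context saved, return-PC = 5 --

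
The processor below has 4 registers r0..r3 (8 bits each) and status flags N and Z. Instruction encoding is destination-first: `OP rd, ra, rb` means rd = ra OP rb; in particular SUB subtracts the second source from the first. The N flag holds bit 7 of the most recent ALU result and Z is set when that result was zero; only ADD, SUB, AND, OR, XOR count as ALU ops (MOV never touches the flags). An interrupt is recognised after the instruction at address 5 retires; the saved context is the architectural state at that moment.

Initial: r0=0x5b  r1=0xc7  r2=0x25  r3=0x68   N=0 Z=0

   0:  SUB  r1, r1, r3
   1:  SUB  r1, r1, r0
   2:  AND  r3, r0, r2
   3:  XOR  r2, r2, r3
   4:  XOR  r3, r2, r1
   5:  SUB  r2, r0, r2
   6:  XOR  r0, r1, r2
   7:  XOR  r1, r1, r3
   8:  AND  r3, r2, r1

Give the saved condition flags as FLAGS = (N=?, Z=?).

after  0: r0=0x5b r1=0x5f r2=0x25 r3=0x68  N=0 Z=0
after  1: r0=0x5b r1=0x04 r2=0x25 r3=0x68  N=0 Z=0
after  2: r0=0x5b r1=0x04 r2=0x25 r3=0x01  N=0 Z=0
after  3: r0=0x5b r1=0x04 r2=0x24 r3=0x01  N=0 Z=0
after  4: r0=0x5b r1=0x04 r2=0x24 r3=0x20  N=0 Z=0
after  5: r0=0x5b r1=0x04 r2=0x37 r3=0x20  N=0 Z=0
-- IRQ taken; context saved, return-PC = 6 --

FLAGS = (N=0, Z=0)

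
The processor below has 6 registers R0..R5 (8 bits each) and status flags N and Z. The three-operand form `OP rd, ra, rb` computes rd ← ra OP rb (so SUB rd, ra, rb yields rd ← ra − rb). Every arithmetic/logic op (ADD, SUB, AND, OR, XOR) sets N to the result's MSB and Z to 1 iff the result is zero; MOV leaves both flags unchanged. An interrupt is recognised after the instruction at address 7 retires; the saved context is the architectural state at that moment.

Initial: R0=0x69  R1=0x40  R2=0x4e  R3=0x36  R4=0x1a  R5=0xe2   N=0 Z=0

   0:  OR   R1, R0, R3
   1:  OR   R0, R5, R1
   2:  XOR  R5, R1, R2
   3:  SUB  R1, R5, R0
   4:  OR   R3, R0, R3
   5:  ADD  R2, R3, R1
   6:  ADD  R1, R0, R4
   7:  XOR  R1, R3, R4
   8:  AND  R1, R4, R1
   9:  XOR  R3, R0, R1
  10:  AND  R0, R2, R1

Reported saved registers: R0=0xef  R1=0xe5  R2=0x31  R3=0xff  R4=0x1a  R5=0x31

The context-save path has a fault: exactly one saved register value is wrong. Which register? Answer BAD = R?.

after  0: R0=0x69 R1=0x7f R2=0x4e R3=0x36 R4=0x1a R5=0xe2  N=0 Z=0
after  1: R0=0xff R1=0x7f R2=0x4e R3=0x36 R4=0x1a R5=0xe2  N=1 Z=0
after  2: R0=0xff R1=0x7f R2=0x4e R3=0x36 R4=0x1a R5=0x31  N=0 Z=0
after  3: R0=0xff R1=0x32 R2=0x4e R3=0x36 R4=0x1a R5=0x31  N=0 Z=0
after  4: R0=0xff R1=0x32 R2=0x4e R3=0xff R4=0x1a R5=0x31  N=1 Z=0
after  5: R0=0xff R1=0x32 R2=0x31 R3=0xff R4=0x1a R5=0x31  N=0 Z=0
after  6: R0=0xff R1=0x19 R2=0x31 R3=0xff R4=0x1a R5=0x31  N=0 Z=0
after  7: R0=0xff R1=0xe5 R2=0x31 R3=0xff R4=0x1a R5=0x31  N=1 Z=0
-- IRQ taken; context saved, return-PC = 8 --
mismatch: R0: reported 0xef vs actual 0xff

BAD = R0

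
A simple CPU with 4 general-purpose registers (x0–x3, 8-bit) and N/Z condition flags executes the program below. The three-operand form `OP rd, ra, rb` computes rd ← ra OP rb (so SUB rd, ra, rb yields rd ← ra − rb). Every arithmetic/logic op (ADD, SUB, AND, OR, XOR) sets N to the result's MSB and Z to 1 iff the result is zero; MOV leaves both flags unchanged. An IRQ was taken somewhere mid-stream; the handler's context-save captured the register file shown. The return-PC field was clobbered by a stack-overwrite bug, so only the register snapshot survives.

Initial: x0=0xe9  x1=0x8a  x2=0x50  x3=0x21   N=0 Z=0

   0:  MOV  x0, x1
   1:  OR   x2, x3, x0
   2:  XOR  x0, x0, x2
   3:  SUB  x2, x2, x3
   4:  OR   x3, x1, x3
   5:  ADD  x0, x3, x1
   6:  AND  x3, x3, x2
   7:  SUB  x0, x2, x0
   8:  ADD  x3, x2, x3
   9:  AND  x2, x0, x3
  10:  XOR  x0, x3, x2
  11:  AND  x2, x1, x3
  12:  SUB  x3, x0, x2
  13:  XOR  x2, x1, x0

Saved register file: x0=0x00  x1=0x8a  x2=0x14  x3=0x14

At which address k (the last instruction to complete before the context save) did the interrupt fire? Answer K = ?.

after  0: x0=0x8a x1=0x8a x2=0x50 x3=0x21  N=0 Z=0
after  1: x0=0x8a x1=0x8a x2=0xab x3=0x21  N=1 Z=0
after  2: x0=0x21 x1=0x8a x2=0xab x3=0x21  N=0 Z=0
after  3: x0=0x21 x1=0x8a x2=0x8a x3=0x21  N=1 Z=0
after  4: x0=0x21 x1=0x8a x2=0x8a x3=0xab  N=1 Z=0
after  5: x0=0x35 x1=0x8a x2=0x8a x3=0xab  N=0 Z=0
after  6: x0=0x35 x1=0x8a x2=0x8a x3=0x8a  N=1 Z=0
after  7: x0=0x55 x1=0x8a x2=0x8a x3=0x8a  N=0 Z=0
after  8: x0=0x55 x1=0x8a x2=0x8a x3=0x14  N=0 Z=0
after  9: x0=0x55 x1=0x8a x2=0x14 x3=0x14  N=0 Z=0
after 10: x0=0x00 x1=0x8a x2=0x14 x3=0x14  N=0 Z=1
-- IRQ taken; context saved, return-PC = 11 --

K = 10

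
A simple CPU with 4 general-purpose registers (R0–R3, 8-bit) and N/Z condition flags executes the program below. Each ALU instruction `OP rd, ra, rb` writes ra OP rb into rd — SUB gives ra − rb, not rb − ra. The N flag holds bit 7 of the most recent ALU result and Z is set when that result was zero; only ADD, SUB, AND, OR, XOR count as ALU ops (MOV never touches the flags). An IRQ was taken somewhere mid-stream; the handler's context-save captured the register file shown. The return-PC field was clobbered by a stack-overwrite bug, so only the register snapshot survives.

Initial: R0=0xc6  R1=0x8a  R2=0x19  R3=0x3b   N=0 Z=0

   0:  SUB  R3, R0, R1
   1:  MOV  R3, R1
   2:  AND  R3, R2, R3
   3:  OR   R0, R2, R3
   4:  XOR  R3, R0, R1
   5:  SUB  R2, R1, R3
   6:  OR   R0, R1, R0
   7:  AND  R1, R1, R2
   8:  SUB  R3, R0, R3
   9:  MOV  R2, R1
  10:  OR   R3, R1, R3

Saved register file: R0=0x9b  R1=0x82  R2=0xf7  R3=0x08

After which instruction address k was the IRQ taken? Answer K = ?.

K = 8

after  0: R0=0xc6 R1=0x8a R2=0x19 R3=0x3c  N=0 Z=0
after  1: R0=0xc6 R1=0x8a R2=0x19 R3=0x8a  N=0 Z=0
after  2: R0=0xc6 R1=0x8a R2=0x19 R3=0x08  N=0 Z=0
after  3: R0=0x19 R1=0x8a R2=0x19 R3=0x08  N=0 Z=0
after  4: R0=0x19 R1=0x8a R2=0x19 R3=0x93  N=1 Z=0
after  5: R0=0x19 R1=0x8a R2=0xf7 R3=0x93  N=1 Z=0
after  6: R0=0x9b R1=0x8a R2=0xf7 R3=0x93  N=1 Z=0
after  7: R0=0x9b R1=0x82 R2=0xf7 R3=0x93  N=1 Z=0
after  8: R0=0x9b R1=0x82 R2=0xf7 R3=0x08  N=0 Z=0
-- IRQ taken; context saved, return-PC = 9 --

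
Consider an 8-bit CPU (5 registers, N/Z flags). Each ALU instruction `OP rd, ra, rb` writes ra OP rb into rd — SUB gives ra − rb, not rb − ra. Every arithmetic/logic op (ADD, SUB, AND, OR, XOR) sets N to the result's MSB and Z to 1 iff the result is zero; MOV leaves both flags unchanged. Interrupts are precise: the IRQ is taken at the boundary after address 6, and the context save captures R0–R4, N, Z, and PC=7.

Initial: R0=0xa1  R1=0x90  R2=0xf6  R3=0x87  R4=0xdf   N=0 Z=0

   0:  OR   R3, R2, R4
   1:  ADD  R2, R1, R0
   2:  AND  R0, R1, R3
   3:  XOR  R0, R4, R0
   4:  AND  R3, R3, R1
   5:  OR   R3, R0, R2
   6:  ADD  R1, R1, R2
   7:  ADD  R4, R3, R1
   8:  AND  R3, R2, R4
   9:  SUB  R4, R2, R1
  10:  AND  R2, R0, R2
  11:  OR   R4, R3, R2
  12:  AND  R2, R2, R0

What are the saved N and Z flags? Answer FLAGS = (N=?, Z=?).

FLAGS = (N=1, Z=0)

after  0: R0=0xa1 R1=0x90 R2=0xf6 R3=0xff R4=0xdf  N=1 Z=0
after  1: R0=0xa1 R1=0x90 R2=0x31 R3=0xff R4=0xdf  N=0 Z=0
after  2: R0=0x90 R1=0x90 R2=0x31 R3=0xff R4=0xdf  N=1 Z=0
after  3: R0=0x4f R1=0x90 R2=0x31 R3=0xff R4=0xdf  N=0 Z=0
after  4: R0=0x4f R1=0x90 R2=0x31 R3=0x90 R4=0xdf  N=1 Z=0
after  5: R0=0x4f R1=0x90 R2=0x31 R3=0x7f R4=0xdf  N=0 Z=0
after  6: R0=0x4f R1=0xc1 R2=0x31 R3=0x7f R4=0xdf  N=1 Z=0
-- IRQ taken; context saved, return-PC = 7 --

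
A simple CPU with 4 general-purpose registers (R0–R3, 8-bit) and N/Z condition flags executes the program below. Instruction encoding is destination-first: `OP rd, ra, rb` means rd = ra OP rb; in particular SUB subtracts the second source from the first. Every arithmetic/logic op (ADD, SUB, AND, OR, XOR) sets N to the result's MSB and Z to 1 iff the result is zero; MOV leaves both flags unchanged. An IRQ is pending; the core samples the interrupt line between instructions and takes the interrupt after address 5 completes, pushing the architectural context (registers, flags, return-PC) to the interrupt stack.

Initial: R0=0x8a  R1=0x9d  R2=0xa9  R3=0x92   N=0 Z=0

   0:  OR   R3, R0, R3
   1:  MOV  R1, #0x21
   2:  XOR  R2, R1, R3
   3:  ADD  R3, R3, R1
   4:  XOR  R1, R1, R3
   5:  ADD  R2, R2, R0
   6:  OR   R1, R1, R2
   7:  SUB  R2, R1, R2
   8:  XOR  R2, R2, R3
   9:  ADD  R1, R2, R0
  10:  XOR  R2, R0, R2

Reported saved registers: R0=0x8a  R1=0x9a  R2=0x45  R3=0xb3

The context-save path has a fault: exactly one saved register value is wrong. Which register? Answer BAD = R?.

after  0: R0=0x8a R1=0x9d R2=0xa9 R3=0x9a  N=1 Z=0
after  1: R0=0x8a R1=0x21 R2=0xa9 R3=0x9a  N=1 Z=0
after  2: R0=0x8a R1=0x21 R2=0xbb R3=0x9a  N=1 Z=0
after  3: R0=0x8a R1=0x21 R2=0xbb R3=0xbb  N=1 Z=0
after  4: R0=0x8a R1=0x9a R2=0xbb R3=0xbb  N=1 Z=0
after  5: R0=0x8a R1=0x9a R2=0x45 R3=0xbb  N=0 Z=0
-- IRQ taken; context saved, return-PC = 6 --
mismatch: R3: reported 0xb3 vs actual 0xbb

BAD = R3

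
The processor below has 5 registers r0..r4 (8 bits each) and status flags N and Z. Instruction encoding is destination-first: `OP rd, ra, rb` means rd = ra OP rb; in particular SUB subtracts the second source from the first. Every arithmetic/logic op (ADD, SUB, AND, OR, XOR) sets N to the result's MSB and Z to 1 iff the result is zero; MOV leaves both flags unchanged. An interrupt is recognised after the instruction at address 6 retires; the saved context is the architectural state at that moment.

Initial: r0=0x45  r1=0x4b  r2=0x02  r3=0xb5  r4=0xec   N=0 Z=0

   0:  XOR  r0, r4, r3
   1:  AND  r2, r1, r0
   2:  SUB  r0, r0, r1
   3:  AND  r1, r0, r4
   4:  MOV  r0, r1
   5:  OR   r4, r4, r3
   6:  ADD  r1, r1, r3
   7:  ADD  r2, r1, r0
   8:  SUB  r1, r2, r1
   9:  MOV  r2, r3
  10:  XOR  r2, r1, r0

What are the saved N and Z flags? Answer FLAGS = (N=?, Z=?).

FLAGS = (N=1, Z=0)

after  0: r0=0x59 r1=0x4b r2=0x02 r3=0xb5 r4=0xec  N=0 Z=0
after  1: r0=0x59 r1=0x4b r2=0x49 r3=0xb5 r4=0xec  N=0 Z=0
after  2: r0=0x0e r1=0x4b r2=0x49 r3=0xb5 r4=0xec  N=0 Z=0
after  3: r0=0x0e r1=0x0c r2=0x49 r3=0xb5 r4=0xec  N=0 Z=0
after  4: r0=0x0c r1=0x0c r2=0x49 r3=0xb5 r4=0xec  N=0 Z=0
after  5: r0=0x0c r1=0x0c r2=0x49 r3=0xb5 r4=0xfd  N=1 Z=0
after  6: r0=0x0c r1=0xc1 r2=0x49 r3=0xb5 r4=0xfd  N=1 Z=0
-- IRQ taken; context saved, return-PC = 7 --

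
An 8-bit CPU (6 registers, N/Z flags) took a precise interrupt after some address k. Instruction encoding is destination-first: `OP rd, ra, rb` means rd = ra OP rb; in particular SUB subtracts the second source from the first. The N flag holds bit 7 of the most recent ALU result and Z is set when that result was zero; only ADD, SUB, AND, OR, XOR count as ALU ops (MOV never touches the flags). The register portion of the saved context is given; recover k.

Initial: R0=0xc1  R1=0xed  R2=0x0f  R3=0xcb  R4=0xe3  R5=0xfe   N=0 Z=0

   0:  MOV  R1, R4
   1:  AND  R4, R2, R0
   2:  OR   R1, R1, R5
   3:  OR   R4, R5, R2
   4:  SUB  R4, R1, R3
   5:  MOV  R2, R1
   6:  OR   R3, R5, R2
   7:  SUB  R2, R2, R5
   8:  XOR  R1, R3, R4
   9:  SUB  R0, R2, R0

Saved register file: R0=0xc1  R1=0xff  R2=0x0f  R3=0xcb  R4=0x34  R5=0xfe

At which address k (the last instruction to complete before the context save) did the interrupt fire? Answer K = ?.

after  0: R0=0xc1 R1=0xe3 R2=0x0f R3=0xcb R4=0xe3 R5=0xfe  N=0 Z=0
after  1: R0=0xc1 R1=0xe3 R2=0x0f R3=0xcb R4=0x01 R5=0xfe  N=0 Z=0
after  2: R0=0xc1 R1=0xff R2=0x0f R3=0xcb R4=0x01 R5=0xfe  N=1 Z=0
after  3: R0=0xc1 R1=0xff R2=0x0f R3=0xcb R4=0xff R5=0xfe  N=1 Z=0
after  4: R0=0xc1 R1=0xff R2=0x0f R3=0xcb R4=0x34 R5=0xfe  N=0 Z=0
-- IRQ taken; context saved, return-PC = 5 --

K = 4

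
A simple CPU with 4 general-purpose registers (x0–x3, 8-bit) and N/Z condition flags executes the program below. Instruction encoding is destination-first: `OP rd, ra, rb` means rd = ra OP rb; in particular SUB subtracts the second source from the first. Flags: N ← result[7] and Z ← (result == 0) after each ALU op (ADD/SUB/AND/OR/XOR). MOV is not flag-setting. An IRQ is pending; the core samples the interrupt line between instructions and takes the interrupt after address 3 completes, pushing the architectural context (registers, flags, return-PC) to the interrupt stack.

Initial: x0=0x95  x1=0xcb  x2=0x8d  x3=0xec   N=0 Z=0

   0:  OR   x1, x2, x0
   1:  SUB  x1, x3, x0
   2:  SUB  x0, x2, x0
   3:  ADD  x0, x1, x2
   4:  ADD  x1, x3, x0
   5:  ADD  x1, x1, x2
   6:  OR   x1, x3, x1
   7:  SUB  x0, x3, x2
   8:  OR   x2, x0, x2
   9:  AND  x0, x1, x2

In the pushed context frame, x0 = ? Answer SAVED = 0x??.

SAVED = 0xe4

after  0: x0=0x95 x1=0x9d x2=0x8d x3=0xec  N=1 Z=0
after  1: x0=0x95 x1=0x57 x2=0x8d x3=0xec  N=0 Z=0
after  2: x0=0xf8 x1=0x57 x2=0x8d x3=0xec  N=1 Z=0
after  3: x0=0xe4 x1=0x57 x2=0x8d x3=0xec  N=1 Z=0
-- IRQ taken; context saved, return-PC = 4 --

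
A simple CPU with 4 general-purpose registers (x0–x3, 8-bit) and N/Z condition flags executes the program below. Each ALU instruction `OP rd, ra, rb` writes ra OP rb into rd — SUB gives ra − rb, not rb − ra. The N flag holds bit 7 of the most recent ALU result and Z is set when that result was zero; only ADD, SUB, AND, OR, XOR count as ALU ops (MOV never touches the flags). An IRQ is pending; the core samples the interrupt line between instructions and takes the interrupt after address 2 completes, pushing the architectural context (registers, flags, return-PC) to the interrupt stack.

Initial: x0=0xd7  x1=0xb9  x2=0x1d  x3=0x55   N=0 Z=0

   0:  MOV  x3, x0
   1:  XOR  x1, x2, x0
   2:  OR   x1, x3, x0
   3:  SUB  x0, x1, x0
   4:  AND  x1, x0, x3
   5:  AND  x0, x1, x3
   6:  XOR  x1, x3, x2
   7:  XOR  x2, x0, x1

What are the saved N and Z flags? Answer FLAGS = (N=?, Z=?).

FLAGS = (N=1, Z=0)

after  0: x0=0xd7 x1=0xb9 x2=0x1d x3=0xd7  N=0 Z=0
after  1: x0=0xd7 x1=0xca x2=0x1d x3=0xd7  N=1 Z=0
after  2: x0=0xd7 x1=0xd7 x2=0x1d x3=0xd7  N=1 Z=0
-- IRQ taken; context saved, return-PC = 3 --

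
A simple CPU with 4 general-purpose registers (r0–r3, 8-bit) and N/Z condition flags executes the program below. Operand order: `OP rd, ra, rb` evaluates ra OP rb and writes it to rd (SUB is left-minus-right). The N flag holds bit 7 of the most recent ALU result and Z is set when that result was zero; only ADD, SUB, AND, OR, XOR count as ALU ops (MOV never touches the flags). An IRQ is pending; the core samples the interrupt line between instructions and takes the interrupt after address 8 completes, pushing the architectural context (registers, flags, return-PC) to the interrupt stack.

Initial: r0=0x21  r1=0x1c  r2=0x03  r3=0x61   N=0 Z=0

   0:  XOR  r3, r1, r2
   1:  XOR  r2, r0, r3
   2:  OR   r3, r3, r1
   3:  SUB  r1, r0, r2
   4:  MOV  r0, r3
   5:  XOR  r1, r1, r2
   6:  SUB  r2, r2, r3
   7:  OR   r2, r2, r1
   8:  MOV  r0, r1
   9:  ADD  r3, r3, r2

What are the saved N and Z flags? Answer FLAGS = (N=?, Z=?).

after  0: r0=0x21 r1=0x1c r2=0x03 r3=0x1f  N=0 Z=0
after  1: r0=0x21 r1=0x1c r2=0x3e r3=0x1f  N=0 Z=0
after  2: r0=0x21 r1=0x1c r2=0x3e r3=0x1f  N=0 Z=0
after  3: r0=0x21 r1=0xe3 r2=0x3e r3=0x1f  N=1 Z=0
after  4: r0=0x1f r1=0xe3 r2=0x3e r3=0x1f  N=1 Z=0
after  5: r0=0x1f r1=0xdd r2=0x3e r3=0x1f  N=1 Z=0
after  6: r0=0x1f r1=0xdd r2=0x1f r3=0x1f  N=0 Z=0
after  7: r0=0x1f r1=0xdd r2=0xdf r3=0x1f  N=1 Z=0
after  8: r0=0xdd r1=0xdd r2=0xdf r3=0x1f  N=1 Z=0
-- IRQ taken; context saved, return-PC = 9 --

FLAGS = (N=1, Z=0)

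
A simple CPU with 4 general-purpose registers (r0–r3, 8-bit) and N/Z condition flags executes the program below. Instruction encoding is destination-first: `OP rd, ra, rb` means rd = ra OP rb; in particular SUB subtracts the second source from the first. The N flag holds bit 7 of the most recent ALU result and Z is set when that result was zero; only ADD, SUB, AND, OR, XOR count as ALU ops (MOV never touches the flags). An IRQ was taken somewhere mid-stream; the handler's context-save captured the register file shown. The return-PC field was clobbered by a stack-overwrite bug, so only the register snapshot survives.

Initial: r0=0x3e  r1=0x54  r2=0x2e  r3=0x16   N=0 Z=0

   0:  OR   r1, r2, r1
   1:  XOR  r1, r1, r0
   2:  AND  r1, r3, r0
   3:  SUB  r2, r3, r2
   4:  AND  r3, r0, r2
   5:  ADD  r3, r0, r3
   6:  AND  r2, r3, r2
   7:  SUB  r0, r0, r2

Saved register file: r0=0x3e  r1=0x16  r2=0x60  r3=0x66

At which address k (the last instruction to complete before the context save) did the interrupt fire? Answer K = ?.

after  0: r0=0x3e r1=0x7e r2=0x2e r3=0x16  N=0 Z=0
after  1: r0=0x3e r1=0x40 r2=0x2e r3=0x16  N=0 Z=0
after  2: r0=0x3e r1=0x16 r2=0x2e r3=0x16  N=0 Z=0
after  3: r0=0x3e r1=0x16 r2=0xe8 r3=0x16  N=1 Z=0
after  4: r0=0x3e r1=0x16 r2=0xe8 r3=0x28  N=0 Z=0
after  5: r0=0x3e r1=0x16 r2=0xe8 r3=0x66  N=0 Z=0
after  6: r0=0x3e r1=0x16 r2=0x60 r3=0x66  N=0 Z=0
-- IRQ taken; context saved, return-PC = 7 --

K = 6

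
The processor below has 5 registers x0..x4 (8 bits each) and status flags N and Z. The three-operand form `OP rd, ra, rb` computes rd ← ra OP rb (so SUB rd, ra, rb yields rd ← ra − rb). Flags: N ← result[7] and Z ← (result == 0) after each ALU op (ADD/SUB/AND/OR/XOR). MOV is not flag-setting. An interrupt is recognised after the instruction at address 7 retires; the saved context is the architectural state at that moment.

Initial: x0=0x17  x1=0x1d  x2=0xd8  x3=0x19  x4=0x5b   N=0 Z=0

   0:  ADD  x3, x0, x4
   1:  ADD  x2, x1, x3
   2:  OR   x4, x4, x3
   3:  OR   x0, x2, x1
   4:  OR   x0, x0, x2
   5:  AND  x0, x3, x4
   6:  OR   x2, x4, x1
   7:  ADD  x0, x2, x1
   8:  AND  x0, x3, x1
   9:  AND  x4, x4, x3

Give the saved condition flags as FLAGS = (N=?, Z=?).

FLAGS = (N=1, Z=0)

after  0: x0=0x17 x1=0x1d x2=0xd8 x3=0x72 x4=0x5b  N=0 Z=0
after  1: x0=0x17 x1=0x1d x2=0x8f x3=0x72 x4=0x5b  N=1 Z=0
after  2: x0=0x17 x1=0x1d x2=0x8f x3=0x72 x4=0x7b  N=0 Z=0
after  3: x0=0x9f x1=0x1d x2=0x8f x3=0x72 x4=0x7b  N=1 Z=0
after  4: x0=0x9f x1=0x1d x2=0x8f x3=0x72 x4=0x7b  N=1 Z=0
after  5: x0=0x72 x1=0x1d x2=0x8f x3=0x72 x4=0x7b  N=0 Z=0
after  6: x0=0x72 x1=0x1d x2=0x7f x3=0x72 x4=0x7b  N=0 Z=0
after  7: x0=0x9c x1=0x1d x2=0x7f x3=0x72 x4=0x7b  N=1 Z=0
-- IRQ taken; context saved, return-PC = 8 --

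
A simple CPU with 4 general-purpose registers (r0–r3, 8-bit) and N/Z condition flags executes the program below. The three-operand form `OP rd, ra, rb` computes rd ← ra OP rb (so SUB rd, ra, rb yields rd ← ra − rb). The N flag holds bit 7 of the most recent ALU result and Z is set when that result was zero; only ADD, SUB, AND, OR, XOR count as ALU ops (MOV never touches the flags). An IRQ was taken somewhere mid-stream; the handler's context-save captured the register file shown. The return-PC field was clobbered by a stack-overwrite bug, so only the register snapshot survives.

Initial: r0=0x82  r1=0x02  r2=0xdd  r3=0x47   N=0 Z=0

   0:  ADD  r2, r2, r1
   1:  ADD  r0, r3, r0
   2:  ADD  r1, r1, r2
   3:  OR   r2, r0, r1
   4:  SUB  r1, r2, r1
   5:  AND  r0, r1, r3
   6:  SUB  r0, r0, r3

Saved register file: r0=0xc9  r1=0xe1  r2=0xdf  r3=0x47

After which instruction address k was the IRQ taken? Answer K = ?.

after  0: r0=0x82 r1=0x02 r2=0xdf r3=0x47  N=1 Z=0
after  1: r0=0xc9 r1=0x02 r2=0xdf r3=0x47  N=1 Z=0
after  2: r0=0xc9 r1=0xe1 r2=0xdf r3=0x47  N=1 Z=0
-- IRQ taken; context saved, return-PC = 3 --

K = 2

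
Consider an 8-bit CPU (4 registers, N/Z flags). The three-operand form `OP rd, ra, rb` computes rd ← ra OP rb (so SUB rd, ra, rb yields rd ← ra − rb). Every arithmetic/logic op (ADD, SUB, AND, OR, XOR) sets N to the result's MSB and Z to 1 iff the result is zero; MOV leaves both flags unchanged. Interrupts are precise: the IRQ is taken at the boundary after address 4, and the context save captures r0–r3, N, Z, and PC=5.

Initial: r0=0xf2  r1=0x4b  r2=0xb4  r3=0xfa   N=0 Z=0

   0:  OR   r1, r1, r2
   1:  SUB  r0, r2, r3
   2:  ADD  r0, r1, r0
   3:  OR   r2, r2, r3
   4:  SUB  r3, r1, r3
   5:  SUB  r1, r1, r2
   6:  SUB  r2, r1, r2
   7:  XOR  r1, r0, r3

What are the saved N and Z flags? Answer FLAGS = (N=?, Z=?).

after  0: r0=0xf2 r1=0xff r2=0xb4 r3=0xfa  N=1 Z=0
after  1: r0=0xba r1=0xff r2=0xb4 r3=0xfa  N=1 Z=0
after  2: r0=0xb9 r1=0xff r2=0xb4 r3=0xfa  N=1 Z=0
after  3: r0=0xb9 r1=0xff r2=0xfe r3=0xfa  N=1 Z=0
after  4: r0=0xb9 r1=0xff r2=0xfe r3=0x05  N=0 Z=0
-- IRQ taken; context saved, return-PC = 5 --

FLAGS = (N=0, Z=0)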